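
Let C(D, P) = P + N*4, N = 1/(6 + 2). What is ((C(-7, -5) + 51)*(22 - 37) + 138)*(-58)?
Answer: 32451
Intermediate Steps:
N = ⅛ (N = 1/8 = ⅛ ≈ 0.12500)
C(D, P) = ½ + P (C(D, P) = P + (⅛)*4 = P + ½ = ½ + P)
((C(-7, -5) + 51)*(22 - 37) + 138)*(-58) = (((½ - 5) + 51)*(22 - 37) + 138)*(-58) = ((-9/2 + 51)*(-15) + 138)*(-58) = ((93/2)*(-15) + 138)*(-58) = (-1395/2 + 138)*(-58) = -1119/2*(-58) = 32451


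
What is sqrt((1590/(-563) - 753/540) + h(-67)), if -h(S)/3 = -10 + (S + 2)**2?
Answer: I*sqrt(3608469153595)/16890 ≈ 112.47*I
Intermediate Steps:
h(S) = 30 - 3*(2 + S)**2 (h(S) = -3*(-10 + (S + 2)**2) = -3*(-10 + (2 + S)**2) = 30 - 3*(2 + S)**2)
sqrt((1590/(-563) - 753/540) + h(-67)) = sqrt((1590/(-563) - 753/540) + (30 - 3*(2 - 67)**2)) = sqrt((1590*(-1/563) - 753*1/540) + (30 - 3*(-65)**2)) = sqrt((-1590/563 - 251/180) + (30 - 3*4225)) = sqrt(-427513/101340 + (30 - 12675)) = sqrt(-427513/101340 - 12645) = sqrt(-1281871813/101340) = I*sqrt(3608469153595)/16890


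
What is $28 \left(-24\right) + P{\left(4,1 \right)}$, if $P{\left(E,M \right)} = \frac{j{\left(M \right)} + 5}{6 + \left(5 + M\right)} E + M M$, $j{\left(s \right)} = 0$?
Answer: $- \frac{2008}{3} \approx -669.33$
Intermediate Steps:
$P{\left(E,M \right)} = M^{2} + \frac{5 E}{11 + M}$ ($P{\left(E,M \right)} = \frac{0 + 5}{6 + \left(5 + M\right)} E + M M = \frac{5}{11 + M} E + M^{2} = \frac{5 E}{11 + M} + M^{2} = M^{2} + \frac{5 E}{11 + M}$)
$28 \left(-24\right) + P{\left(4,1 \right)} = 28 \left(-24\right) + \frac{1^{3} + 5 \cdot 4 + 11 \cdot 1^{2}}{11 + 1} = -672 + \frac{1 + 20 + 11 \cdot 1}{12} = -672 + \frac{1 + 20 + 11}{12} = -672 + \frac{1}{12} \cdot 32 = -672 + \frac{8}{3} = - \frac{2008}{3}$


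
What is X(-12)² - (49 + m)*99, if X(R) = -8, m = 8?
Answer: -5579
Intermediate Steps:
X(-12)² - (49 + m)*99 = (-8)² - (49 + 8)*99 = 64 - 57*99 = 64 - 1*5643 = 64 - 5643 = -5579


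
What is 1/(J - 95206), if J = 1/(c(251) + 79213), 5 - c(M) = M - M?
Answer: -79218/7542028907 ≈ -1.0504e-5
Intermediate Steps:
c(M) = 5 (c(M) = 5 - (M - M) = 5 - 1*0 = 5 + 0 = 5)
J = 1/79218 (J = 1/(5 + 79213) = 1/79218 ≈ 1.2623e-5)
1/(J - 95206) = 1/(1/79218 - 95206) = 1/(-7542028907/79218) = -79218/7542028907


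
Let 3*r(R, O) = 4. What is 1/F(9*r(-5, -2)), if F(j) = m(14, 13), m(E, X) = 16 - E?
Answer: ½ ≈ 0.50000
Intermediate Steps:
r(R, O) = 4/3 (r(R, O) = (⅓)*4 = 4/3)
F(j) = 2 (F(j) = 16 - 1*14 = 16 - 14 = 2)
1/F(9*r(-5, -2)) = 1/2 = ½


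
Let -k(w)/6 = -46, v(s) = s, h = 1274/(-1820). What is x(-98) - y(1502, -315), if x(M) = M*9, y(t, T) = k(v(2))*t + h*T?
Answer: -831309/2 ≈ -4.1565e+5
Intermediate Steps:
h = -7/10 (h = 1274*(-1/1820) = -7/10 ≈ -0.70000)
k(w) = 276 (k(w) = -6*(-46) = 276)
y(t, T) = 276*t - 7*T/10
x(M) = 9*M
x(-98) - y(1502, -315) = 9*(-98) - (276*1502 - 7/10*(-315)) = -882 - (414552 + 441/2) = -882 - 1*829545/2 = -882 - 829545/2 = -831309/2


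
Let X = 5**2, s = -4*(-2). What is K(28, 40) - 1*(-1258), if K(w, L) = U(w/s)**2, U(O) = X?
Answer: 1883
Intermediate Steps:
s = 8
X = 25
U(O) = 25
K(w, L) = 625 (K(w, L) = 25**2 = 625)
K(28, 40) - 1*(-1258) = 625 - 1*(-1258) = 625 + 1258 = 1883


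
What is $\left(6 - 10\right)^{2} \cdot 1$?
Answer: $16$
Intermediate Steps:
$\left(6 - 10\right)^{2} \cdot 1 = \left(-4\right)^{2} \cdot 1 = 16 \cdot 1 = 16$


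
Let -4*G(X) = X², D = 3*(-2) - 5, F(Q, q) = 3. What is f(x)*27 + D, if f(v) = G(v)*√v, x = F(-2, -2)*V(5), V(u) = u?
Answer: -11 - 6075*√15/4 ≈ -5893.1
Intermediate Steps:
x = 15 (x = 3*5 = 15)
D = -11 (D = -6 - 5 = -11)
G(X) = -X²/4
f(v) = -v^(5/2)/4 (f(v) = (-v²/4)*√v = -v^(5/2)/4)
f(x)*27 + D = -225*√15/4*27 - 11 = -6075*√15/4 - 11 = -11 - 6075*√15/4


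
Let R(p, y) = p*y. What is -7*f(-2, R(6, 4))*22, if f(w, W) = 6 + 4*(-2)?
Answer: 308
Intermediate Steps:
f(w, W) = -2 (f(w, W) = 6 - 8 = -2)
-7*f(-2, R(6, 4))*22 = -7*(-2)*22 = 14*22 = 308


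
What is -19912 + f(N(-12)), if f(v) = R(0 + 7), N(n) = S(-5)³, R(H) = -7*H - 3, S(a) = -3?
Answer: -19964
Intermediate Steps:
R(H) = -3 - 7*H
N(n) = -27 (N(n) = (-3)³ = -27)
f(v) = -52 (f(v) = -3 - 7*(0 + 7) = -3 - 7*7 = -3 - 49 = -52)
-19912 + f(N(-12)) = -19912 - 52 = -19964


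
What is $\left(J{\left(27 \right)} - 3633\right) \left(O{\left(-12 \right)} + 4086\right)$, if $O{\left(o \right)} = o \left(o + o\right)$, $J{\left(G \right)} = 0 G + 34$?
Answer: $-15742026$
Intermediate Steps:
$J{\left(G \right)} = 34$ ($J{\left(G \right)} = 0 + 34 = 34$)
$O{\left(o \right)} = 2 o^{2}$ ($O{\left(o \right)} = o 2 o = 2 o^{2}$)
$\left(J{\left(27 \right)} - 3633\right) \left(O{\left(-12 \right)} + 4086\right) = \left(34 - 3633\right) \left(2 \left(-12\right)^{2} + 4086\right) = - 3599 \left(2 \cdot 144 + 4086\right) = - 3599 \left(288 + 4086\right) = \left(-3599\right) 4374 = -15742026$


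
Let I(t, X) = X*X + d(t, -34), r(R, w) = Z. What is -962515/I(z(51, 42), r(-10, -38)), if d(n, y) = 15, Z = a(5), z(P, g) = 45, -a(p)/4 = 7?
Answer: -962515/799 ≈ -1204.7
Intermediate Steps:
a(p) = -28 (a(p) = -4*7 = -28)
Z = -28
r(R, w) = -28
I(t, X) = 15 + X² (I(t, X) = X*X + 15 = X² + 15 = 15 + X²)
-962515/I(z(51, 42), r(-10, -38)) = -962515/(15 + (-28)²) = -962515/(15 + 784) = -962515/799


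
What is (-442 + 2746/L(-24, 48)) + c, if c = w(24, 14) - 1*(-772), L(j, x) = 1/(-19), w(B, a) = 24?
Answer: -51820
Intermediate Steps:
L(j, x) = -1/19
c = 796 (c = 24 - 1*(-772) = 24 + 772 = 796)
(-442 + 2746/L(-24, 48)) + c = (-442 + 2746/(-1/19)) + 796 = (-442 + 2746*(-19)) + 796 = (-442 - 52174) + 796 = -52616 + 796 = -51820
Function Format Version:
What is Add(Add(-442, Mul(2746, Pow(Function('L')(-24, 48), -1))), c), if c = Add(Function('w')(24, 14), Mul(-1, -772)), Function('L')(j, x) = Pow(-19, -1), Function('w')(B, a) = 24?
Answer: -51820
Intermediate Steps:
Function('L')(j, x) = Rational(-1, 19)
c = 796 (c = Add(24, Mul(-1, -772)) = Add(24, 772) = 796)
Add(Add(-442, Mul(2746, Pow(Function('L')(-24, 48), -1))), c) = Add(Add(-442, Mul(2746, Pow(Rational(-1, 19), -1))), 796) = Add(Add(-442, Mul(2746, -19)), 796) = Add(Add(-442, -52174), 796) = Add(-52616, 796) = -51820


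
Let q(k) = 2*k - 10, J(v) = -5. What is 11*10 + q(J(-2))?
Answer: 90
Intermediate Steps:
q(k) = -10 + 2*k
11*10 + q(J(-2)) = 11*10 + (-10 + 2*(-5)) = 110 + (-10 - 10) = 110 - 20 = 90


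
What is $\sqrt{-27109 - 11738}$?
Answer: $i \sqrt{38847} \approx 197.1 i$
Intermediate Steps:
$\sqrt{-27109 - 11738} = \sqrt{-38847} = i \sqrt{38847}$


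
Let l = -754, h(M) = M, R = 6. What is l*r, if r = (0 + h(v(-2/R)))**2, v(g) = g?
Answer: -754/9 ≈ -83.778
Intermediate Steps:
r = 1/9 (r = (0 - 2/6)**2 = (0 - 2*1/6)**2 = (0 - 1/3)**2 = (-1/3)**2 = 1/9 ≈ 0.11111)
l*r = -754*1/9 = -754/9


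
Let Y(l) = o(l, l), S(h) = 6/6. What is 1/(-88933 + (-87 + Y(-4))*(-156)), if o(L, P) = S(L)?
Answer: -1/75517 ≈ -1.3242e-5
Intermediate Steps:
S(h) = 1 (S(h) = 6*(⅙) = 1)
o(L, P) = 1
Y(l) = 1
1/(-88933 + (-87 + Y(-4))*(-156)) = 1/(-88933 + (-87 + 1)*(-156)) = 1/(-88933 - 86*(-156)) = 1/(-88933 + 13416) = 1/(-75517) = -1/75517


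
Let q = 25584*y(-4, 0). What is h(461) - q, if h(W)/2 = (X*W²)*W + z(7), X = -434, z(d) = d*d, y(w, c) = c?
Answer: -85039853010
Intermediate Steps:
z(d) = d²
q = 0 (q = 25584*0 = 0)
h(W) = 98 - 868*W³ (h(W) = 2*((-434*W²)*W + 7²) = 2*(-434*W³ + 49) = 2*(49 - 434*W³) = 98 - 868*W³)
h(461) - q = (98 - 868*461³) - 1*0 = (98 - 868*97972181) + 0 = (98 - 85039853108) + 0 = -85039853010 + 0 = -85039853010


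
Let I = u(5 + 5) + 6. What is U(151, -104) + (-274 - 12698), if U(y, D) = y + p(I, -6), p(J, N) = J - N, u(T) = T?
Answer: -12799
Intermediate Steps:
I = 16 (I = (5 + 5) + 6 = 10 + 6 = 16)
U(y, D) = 22 + y (U(y, D) = y + (16 - 1*(-6)) = y + (16 + 6) = y + 22 = 22 + y)
U(151, -104) + (-274 - 12698) = (22 + 151) + (-274 - 12698) = 173 - 12972 = -12799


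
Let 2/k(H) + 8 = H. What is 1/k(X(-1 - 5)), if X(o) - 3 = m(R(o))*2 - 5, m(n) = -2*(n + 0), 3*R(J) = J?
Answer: -1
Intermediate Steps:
R(J) = J/3
m(n) = -2*n
X(o) = -2 - 4*o/3 (X(o) = 3 + (-2*o/3*2 - 5) = 3 + (-4*o/3 - 5) = 3 + (-5 - 4*o/3) = -2 - 4*o/3)
k(H) = 2/(-8 + H)
1/k(X(-1 - 5)) = 1/(2/(-8 + (-2 - 4*(-1 - 5)/3))) = 1/(2/(-8 + (-2 - 4/3*(-6)))) = 1/(2/(-8 + (-2 + 8))) = 1/(2/(-8 + 6)) = 1/(2/(-2)) = 1/(2*(-½)) = 1/(-1) = -1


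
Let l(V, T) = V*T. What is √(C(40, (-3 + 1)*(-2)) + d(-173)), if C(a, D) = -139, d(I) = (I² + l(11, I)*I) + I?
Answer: 2*√89709 ≈ 599.03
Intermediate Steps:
l(V, T) = T*V
d(I) = I + 12*I² (d(I) = (I² + (I*11)*I) + I = (I² + (11*I)*I) + I = (I² + 11*I²) + I = 12*I² + I = I + 12*I²)
√(C(40, (-3 + 1)*(-2)) + d(-173)) = √(-139 - 173*(1 + 12*(-173))) = √(-139 - 173*(1 - 2076)) = √(-139 - 173*(-2075)) = √(-139 + 358975) = √358836 = 2*√89709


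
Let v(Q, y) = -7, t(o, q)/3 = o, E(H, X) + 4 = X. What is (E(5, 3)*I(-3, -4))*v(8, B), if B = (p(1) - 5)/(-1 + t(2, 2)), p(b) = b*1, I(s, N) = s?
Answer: -21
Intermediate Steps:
E(H, X) = -4 + X
t(o, q) = 3*o
p(b) = b
B = -4/5 (B = (1 - 5)/(-1 + 3*2) = -4/(-1 + 6) = -4/5 ≈ -0.80000)
(E(5, 3)*I(-3, -4))*v(8, B) = ((-4 + 3)*(-3))*(-7) = -1*(-3)*(-7) = 3*(-7) = -21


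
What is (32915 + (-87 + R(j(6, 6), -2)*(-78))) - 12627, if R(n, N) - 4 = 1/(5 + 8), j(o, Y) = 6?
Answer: 19883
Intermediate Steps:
R(n, N) = 53/13 (R(n, N) = 4 + 1/(5 + 8) = 4 + 1/13 = 53/13)
(32915 + (-87 + R(j(6, 6), -2)*(-78))) - 12627 = (32915 + (-87 + (53/13)*(-78))) - 12627 = (32915 + (-87 - 318)) - 12627 = (32915 - 405) - 12627 = 32510 - 12627 = 19883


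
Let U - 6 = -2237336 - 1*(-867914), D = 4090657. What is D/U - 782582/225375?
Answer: -664537377829/102877377000 ≈ -6.4595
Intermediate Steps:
U = -1369416 (U = 6 + (-2237336 - 1*(-867914)) = 6 + (-2237336 + 867914) = 6 - 1369422 = -1369416)
D/U - 782582/225375 = 4090657/(-1369416) - 782582/225375 = 4090657*(-1/1369416) - 782582*1/225375 = -4090657/1369416 - 782582/225375 = -664537377829/102877377000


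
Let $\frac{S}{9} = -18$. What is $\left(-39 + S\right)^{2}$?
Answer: $40401$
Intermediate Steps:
$S = -162$ ($S = 9 \left(-18\right) = -162$)
$\left(-39 + S\right)^{2} = \left(-39 - 162\right)^{2} = \left(-201\right)^{2} = 40401$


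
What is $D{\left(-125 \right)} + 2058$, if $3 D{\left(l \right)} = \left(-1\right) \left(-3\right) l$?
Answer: $1933$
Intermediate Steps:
$D{\left(l \right)} = l$ ($D{\left(l \right)} = \frac{\left(-1\right) \left(-3\right) l}{3} = \frac{3 l}{3} = l$)
$D{\left(-125 \right)} + 2058 = -125 + 2058 = 1933$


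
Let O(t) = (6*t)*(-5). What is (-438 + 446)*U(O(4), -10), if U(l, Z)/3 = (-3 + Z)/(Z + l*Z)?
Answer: -156/595 ≈ -0.26219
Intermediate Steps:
O(t) = -30*t
U(l, Z) = 3*(-3 + Z)/(Z + Z*l) (U(l, Z) = 3*((-3 + Z)/(Z + l*Z)) = 3*((-3 + Z)/(Z + Z*l)) = 3*(-3 + Z)/(Z + Z*l))
(-438 + 446)*U(O(4), -10) = (-438 + 446)*(3*(-3 - 10)/(-10*(1 - 30*4))) = 8*(3*(-1/10)*(-13)/(1 - 120)) = 8*(3*(-1/10)*(-13)/(-119)) = 8*(3*(-1/10)*(-1/119)*(-13)) = 8*(-39/1190) = -156/595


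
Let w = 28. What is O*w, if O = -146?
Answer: -4088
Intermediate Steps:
O*w = -146*28 = -4088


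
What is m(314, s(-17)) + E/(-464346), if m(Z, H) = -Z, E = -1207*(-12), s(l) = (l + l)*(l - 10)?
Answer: -24303188/77391 ≈ -314.03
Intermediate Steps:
s(l) = 2*l*(-10 + l) (s(l) = (2*l)*(-10 + l) = 2*l*(-10 + l))
E = 14484
m(314, s(-17)) + E/(-464346) = -1*314 + 14484/(-464346) = -314 + 14484*(-1/464346) = -314 - 2414/77391 = -24303188/77391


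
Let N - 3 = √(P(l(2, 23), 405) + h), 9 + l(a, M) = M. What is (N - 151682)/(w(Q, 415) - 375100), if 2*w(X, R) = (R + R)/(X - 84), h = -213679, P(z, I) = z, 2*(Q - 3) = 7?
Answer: 4702049/11628266 - 31*I*√213665/11628266 ≈ 0.40436 - 0.0012323*I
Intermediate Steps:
Q = 13/2 (Q = 3 + (½)*7 = 3 + 7/2 = 13/2 ≈ 6.5000)
l(a, M) = -9 + M
w(X, R) = R/(-84 + X) (w(X, R) = ((R + R)/(X - 84))/2 = ((2*R)/(-84 + X))/2 = (2*R/(-84 + X))/2 = R/(-84 + X))
N = 3 + I*√213665 (N = 3 + √((-9 + 23) - 213679) = 3 + √(14 - 213679) = 3 + √(-213665) = 3 + I*√213665 ≈ 3.0 + 462.24*I)
(N - 151682)/(w(Q, 415) - 375100) = ((3 + I*√213665) - 151682)/(415/(-84 + 13/2) - 375100) = (-151679 + I*√213665)/(415/(-155/2) - 375100) = (-151679 + I*√213665)/(415*(-2/155) - 375100) = (-151679 + I*√213665)/(-166/31 - 375100) = (-151679 + I*√213665)/(-11628266/31) = (-151679 + I*√213665)*(-31/11628266) = 4702049/11628266 - 31*I*√213665/11628266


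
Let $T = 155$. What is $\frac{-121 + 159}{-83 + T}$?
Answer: $\frac{19}{36} \approx 0.52778$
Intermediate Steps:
$\frac{-121 + 159}{-83 + T} = \frac{-121 + 159}{-83 + 155} = \frac{1}{72} \cdot 38 = \frac{19}{36}$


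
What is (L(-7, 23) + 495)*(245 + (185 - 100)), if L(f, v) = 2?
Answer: 164010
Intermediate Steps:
(L(-7, 23) + 495)*(245 + (185 - 100)) = (2 + 495)*(245 + (185 - 100)) = 497*(245 + 85) = 497*330 = 164010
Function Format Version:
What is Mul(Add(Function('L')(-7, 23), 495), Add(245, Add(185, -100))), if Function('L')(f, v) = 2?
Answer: 164010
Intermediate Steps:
Mul(Add(Function('L')(-7, 23), 495), Add(245, Add(185, -100))) = Mul(Add(2, 495), Add(245, Add(185, -100))) = Mul(497, Add(245, 85)) = Mul(497, 330) = 164010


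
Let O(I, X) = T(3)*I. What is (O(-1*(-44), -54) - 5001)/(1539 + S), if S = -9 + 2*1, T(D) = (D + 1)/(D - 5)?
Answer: -5089/1532 ≈ -3.3218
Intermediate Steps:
T(D) = (1 + D)/(-5 + D)
O(I, X) = -2*I (O(I, X) = ((1 + 3)/(-5 + 3))*I = (4/(-2))*I = (-½*4)*I = -2*I)
S = -7 (S = -9 + 2 = -7)
(O(-1*(-44), -54) - 5001)/(1539 + S) = (-(-2)*(-44) - 5001)/(1539 - 7) = (-2*44 - 5001)/1532 = (-88 - 5001)*(1/1532) = -5089*1/1532 = -5089/1532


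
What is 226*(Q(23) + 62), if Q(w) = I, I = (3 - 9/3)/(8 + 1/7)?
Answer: 14012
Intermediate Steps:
I = 0 (I = (3 - 9*1/3)/(8 + 1/7) = (3 - 3)/(57/7) = 0*(7/57) = 0)
Q(w) = 0
226*(Q(23) + 62) = 226*(0 + 62) = 226*62 = 14012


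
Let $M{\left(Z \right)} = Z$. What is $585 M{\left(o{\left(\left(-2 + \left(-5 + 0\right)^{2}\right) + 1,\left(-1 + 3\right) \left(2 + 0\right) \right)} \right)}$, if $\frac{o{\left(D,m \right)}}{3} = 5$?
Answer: $8775$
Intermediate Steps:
$o{\left(D,m \right)} = 15$ ($o{\left(D,m \right)} = 3 \cdot 5 = 15$)
$585 M{\left(o{\left(\left(-2 + \left(-5 + 0\right)^{2}\right) + 1,\left(-1 + 3\right) \left(2 + 0\right) \right)} \right)} = 585 \cdot 15 = 8775$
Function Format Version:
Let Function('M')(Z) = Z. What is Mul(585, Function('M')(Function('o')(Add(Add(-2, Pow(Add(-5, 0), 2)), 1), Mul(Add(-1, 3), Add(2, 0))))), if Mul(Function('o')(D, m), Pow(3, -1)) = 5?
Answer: 8775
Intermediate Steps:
Function('o')(D, m) = 15 (Function('o')(D, m) = Mul(3, 5) = 15)
Mul(585, Function('M')(Function('o')(Add(Add(-2, Pow(Add(-5, 0), 2)), 1), Mul(Add(-1, 3), Add(2, 0))))) = Mul(585, 15) = 8775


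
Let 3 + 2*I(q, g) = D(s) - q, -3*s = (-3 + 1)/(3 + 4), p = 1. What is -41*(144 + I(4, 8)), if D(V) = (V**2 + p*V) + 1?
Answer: -2550364/441 ≈ -5783.1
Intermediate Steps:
s = 2/21 (s = -(-3 + 1)/(3*(3 + 4)) = -(-2)/(3*7) = -1/3*(-2/7) = 2/21 ≈ 0.095238)
D(V) = 1 + V + V**2 (D(V) = (V**2 + 1*V) + 1 = (V**2 + V) + 1 = (V + V**2) + 1 = 1 + V + V**2)
I(q, g) = -418/441 - q/2 (I(q, g) = -3/2 + ((1 + 2/21 + (2/21)**2) - q)/2 = -3/2 + ((1 + 2/21 + 4/441) - q)/2 = -3/2 + (487/441 - q)/2 = -3/2 + (487/882 - q/2) = -418/441 - q/2)
-41*(144 + I(4, 8)) = -41*(144 + (-418/441 - 1/2*4)) = -41*(144 + (-418/441 - 2)) = -41*(144 - 1300/441) = -41*62204/441 = -2550364/441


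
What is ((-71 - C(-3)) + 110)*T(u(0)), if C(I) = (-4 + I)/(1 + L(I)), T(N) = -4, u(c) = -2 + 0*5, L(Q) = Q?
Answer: -142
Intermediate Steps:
u(c) = -2 (u(c) = -2 + 0 = -2)
C(I) = (-4 + I)/(1 + I)
((-71 - C(-3)) + 110)*T(u(0)) = ((-71 - (-4 - 3)/(1 - 3)) + 110)*(-4) = ((-71 - (-7)/(-2)) + 110)*(-4) = ((-71 - (-1)*(-7)/2) + 110)*(-4) = ((-71 - 1*7/2) + 110)*(-4) = ((-71 - 7/2) + 110)*(-4) = (-149/2 + 110)*(-4) = (71/2)*(-4) = -142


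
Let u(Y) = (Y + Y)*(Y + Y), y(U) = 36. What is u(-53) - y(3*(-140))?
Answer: 11200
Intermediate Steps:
u(Y) = 4*Y² (u(Y) = (2*Y)*(2*Y) = 4*Y²)
u(-53) - y(3*(-140)) = 4*(-53)² - 1*36 = 4*2809 - 36 = 11236 - 36 = 11200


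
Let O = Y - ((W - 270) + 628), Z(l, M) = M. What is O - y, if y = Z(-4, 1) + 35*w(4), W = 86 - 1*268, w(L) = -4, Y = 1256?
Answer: 1219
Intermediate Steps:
W = -182 (W = 86 - 268 = -182)
O = 1080 (O = 1256 - ((-182 - 270) + 628) = 1256 - (-452 + 628) = 1256 - 1*176 = 1256 - 176 = 1080)
y = -139 (y = 1 + 35*(-4) = 1 - 140 = -139)
O - y = 1080 - 1*(-139) = 1080 + 139 = 1219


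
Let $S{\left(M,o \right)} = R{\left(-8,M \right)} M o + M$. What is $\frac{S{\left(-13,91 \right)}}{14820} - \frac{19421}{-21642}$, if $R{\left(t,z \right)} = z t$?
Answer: $- \frac{6090053}{822396} \approx -7.4053$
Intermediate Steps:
$R{\left(t,z \right)} = t z$
$S{\left(M,o \right)} = M - 8 o M^{2}$ ($S{\left(M,o \right)} = - 8 M M o + M = - 8 M^{2} o + M = - 8 o M^{2} + M = M - 8 o M^{2}$)
$\frac{S{\left(-13,91 \right)}}{14820} - \frac{19421}{-21642} = \frac{\left(-13\right) \left(1 - \left(-104\right) 91\right)}{14820} - \frac{19421}{-21642} = - 13 \left(1 + 9464\right) \frac{1}{14820} - - \frac{19421}{21642} = \left(-13\right) 9465 \cdot \frac{1}{14820} + \frac{19421}{21642} = \left(-123045\right) \frac{1}{14820} + \frac{19421}{21642} = - \frac{631}{76} + \frac{19421}{21642} = - \frac{6090053}{822396}$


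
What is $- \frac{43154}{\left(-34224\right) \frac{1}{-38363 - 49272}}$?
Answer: $- \frac{1890900395}{17112} \approx -1.105 \cdot 10^{5}$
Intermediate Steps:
$- \frac{43154}{\left(-34224\right) \frac{1}{-38363 - 49272}} = - \frac{43154}{\left(-34224\right) \frac{1}{-87635}} = - \frac{43154}{\left(-34224\right) \left(- \frac{1}{87635}\right)} = - \frac{43154}{\frac{34224}{87635}} = \left(-43154\right) \frac{87635}{34224} = - \frac{1890900395}{17112}$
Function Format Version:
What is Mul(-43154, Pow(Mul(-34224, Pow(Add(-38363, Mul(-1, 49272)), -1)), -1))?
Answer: Rational(-1890900395, 17112) ≈ -1.1050e+5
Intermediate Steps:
Mul(-43154, Pow(Mul(-34224, Pow(Add(-38363, Mul(-1, 49272)), -1)), -1)) = Mul(-43154, Pow(Mul(-34224, Pow(Add(-38363, -49272), -1)), -1)) = Mul(-43154, Pow(Mul(-34224, Pow(-87635, -1)), -1)) = Mul(-43154, Pow(Mul(-34224, Rational(-1, 87635)), -1)) = Mul(-43154, Pow(Rational(34224, 87635), -1)) = Mul(-43154, Rational(87635, 34224)) = Rational(-1890900395, 17112)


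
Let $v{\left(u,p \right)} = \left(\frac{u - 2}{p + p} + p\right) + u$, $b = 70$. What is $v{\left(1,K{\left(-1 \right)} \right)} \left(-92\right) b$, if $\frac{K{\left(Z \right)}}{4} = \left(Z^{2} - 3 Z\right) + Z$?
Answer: $- \frac{250355}{3} \approx -83452.0$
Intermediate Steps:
$K{\left(Z \right)} = - 8 Z + 4 Z^{2}$ ($K{\left(Z \right)} = 4 \left(\left(Z^{2} - 3 Z\right) + Z\right) = 4 \left(Z^{2} - 2 Z\right) = - 8 Z + 4 Z^{2}$)
$v{\left(u,p \right)} = p + u + \frac{-2 + u}{2 p}$ ($v{\left(u,p \right)} = \left(\frac{-2 + u}{2 p} + p\right) + u = \left(p + \frac{-2 + u}{2 p}\right) + u = p + u + \frac{-2 + u}{2 p}$)
$v{\left(1,K{\left(-1 \right)} \right)} \left(-92\right) b = \frac{-1 + \frac{1}{2} \cdot 1 + 4 \left(-1\right) \left(-2 - 1\right) \left(4 \left(-1\right) \left(-2 - 1\right) + 1\right)}{4 \left(-1\right) \left(-2 - 1\right)} \left(-92\right) 70 = \frac{-1 + \frac{1}{2} + 4 \left(-1\right) \left(-3\right) \left(4 \left(-1\right) \left(-3\right) + 1\right)}{4 \left(-1\right) \left(-3\right)} \left(-92\right) 70 = \frac{-1 + \frac{1}{2} + 12 \left(12 + 1\right)}{12} \left(-92\right) 70 = \frac{-1 + \frac{1}{2} + 12 \cdot 13}{12} \left(-92\right) 70 = \frac{-1 + \frac{1}{2} + 156}{12} \left(-92\right) 70 = \frac{1}{12} \cdot \frac{311}{2} \left(-92\right) 70 = \frac{311}{24} \left(-92\right) 70 = \left(- \frac{7153}{6}\right) 70 = - \frac{250355}{3}$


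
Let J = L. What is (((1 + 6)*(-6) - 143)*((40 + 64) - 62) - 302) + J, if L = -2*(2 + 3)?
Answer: -8082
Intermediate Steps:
L = -10 (L = -2*5 = -10)
J = -10
(((1 + 6)*(-6) - 143)*((40 + 64) - 62) - 302) + J = (((1 + 6)*(-6) - 143)*((40 + 64) - 62) - 302) - 10 = ((7*(-6) - 143)*(104 - 62) - 302) - 10 = ((-42 - 143)*42 - 302) - 10 = (-185*42 - 302) - 10 = (-7770 - 302) - 10 = -8072 - 10 = -8082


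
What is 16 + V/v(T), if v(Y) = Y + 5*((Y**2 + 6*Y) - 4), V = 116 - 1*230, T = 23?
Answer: 26647/1669 ≈ 15.966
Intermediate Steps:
V = -114 (V = 116 - 230 = -114)
v(Y) = -20 + 5*Y**2 + 31*Y (v(Y) = Y + 5*(-4 + Y**2 + 6*Y) = Y + (-20 + 5*Y**2 + 30*Y) = -20 + 5*Y**2 + 31*Y)
16 + V/v(T) = 16 - 114/(-20 + 5*23**2 + 31*23) = 16 - 114/(-20 + 5*529 + 713) = 16 - 114/(-20 + 2645 + 713) = 16 - 114/3338 = 16 - 114*1/3338 = 16 - 57/1669 = 26647/1669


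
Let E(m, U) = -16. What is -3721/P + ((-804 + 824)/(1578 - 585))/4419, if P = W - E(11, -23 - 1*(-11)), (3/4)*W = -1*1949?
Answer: 48984146881/33998743116 ≈ 1.4408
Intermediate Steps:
W = -7796/3 (W = 4*(-1*1949)/3 = (4/3)*(-1949) = -7796/3 ≈ -2598.7)
P = -7748/3 (P = -7796/3 - 1*(-16) = -7796/3 + 16 = -7748/3 ≈ -2582.7)
-3721/P + ((-804 + 824)/(1578 - 585))/4419 = -3721/(-7748/3) + ((-804 + 824)/(1578 - 585))/4419 = -3721*(-3/7748) + (20/993)*(1/4419) = 11163/7748 + (20*(1/993))*(1/4419) = 11163/7748 + (20/993)*(1/4419) = 11163/7748 + 20/4388067 = 48984146881/33998743116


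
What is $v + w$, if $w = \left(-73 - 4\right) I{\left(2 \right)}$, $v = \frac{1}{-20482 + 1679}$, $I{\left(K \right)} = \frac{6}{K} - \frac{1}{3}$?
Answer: $- \frac{11582651}{56409} \approx -205.33$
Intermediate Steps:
$I{\left(K \right)} = - \frac{1}{3} + \frac{6}{K}$ ($I{\left(K \right)} = \frac{6}{K} - \frac{1}{3} = - \frac{1}{3} + \frac{6}{K}$)
$v = - \frac{1}{18803}$ ($v = \frac{1}{-18803} = - \frac{1}{18803} \approx -5.3183 \cdot 10^{-5}$)
$w = - \frac{616}{3}$ ($w = \left(-73 - 4\right) \frac{18 - 2}{3 \cdot 2} = - 77 \cdot \frac{1}{3} \cdot \frac{1}{2} \left(18 - 2\right) = - 77 \cdot \frac{1}{3} \cdot \frac{1}{2} \cdot 16 = \left(-77\right) \frac{8}{3} = - \frac{616}{3} \approx -205.33$)
$v + w = - \frac{1}{18803} - \frac{616}{3} = - \frac{11582651}{56409}$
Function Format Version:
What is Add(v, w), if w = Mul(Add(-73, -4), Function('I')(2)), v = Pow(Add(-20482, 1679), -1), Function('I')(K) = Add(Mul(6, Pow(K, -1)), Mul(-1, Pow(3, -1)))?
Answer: Rational(-11582651, 56409) ≈ -205.33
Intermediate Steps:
Function('I')(K) = Add(Rational(-1, 3), Mul(6, Pow(K, -1))) (Function('I')(K) = Add(Mul(6, Pow(K, -1)), Mul(-1, Rational(1, 3))) = Add(Mul(6, Pow(K, -1)), Rational(-1, 3)) = Add(Rational(-1, 3), Mul(6, Pow(K, -1))))
v = Rational(-1, 18803) (v = Pow(-18803, -1) = Rational(-1, 18803) ≈ -5.3183e-5)
w = Rational(-616, 3) (w = Mul(Add(-73, -4), Mul(Rational(1, 3), Pow(2, -1), Add(18, Mul(-1, 2)))) = Mul(-77, Mul(Rational(1, 3), Rational(1, 2), Add(18, -2))) = Mul(-77, Mul(Rational(1, 3), Rational(1, 2), 16)) = Mul(-77, Rational(8, 3)) = Rational(-616, 3) ≈ -205.33)
Add(v, w) = Add(Rational(-1, 18803), Rational(-616, 3)) = Rational(-11582651, 56409)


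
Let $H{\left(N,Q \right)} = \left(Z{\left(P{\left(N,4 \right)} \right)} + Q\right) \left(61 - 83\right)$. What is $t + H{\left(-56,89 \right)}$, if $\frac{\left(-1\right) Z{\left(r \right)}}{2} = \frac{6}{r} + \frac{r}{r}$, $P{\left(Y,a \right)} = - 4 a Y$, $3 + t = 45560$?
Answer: $\frac{4888049}{112} \approx 43643.0$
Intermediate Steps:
$t = 45557$ ($t = -3 + 45560 = 45557$)
$P{\left(Y,a \right)} = - 4 Y a$
$Z{\left(r \right)} = -2 - \frac{12}{r}$ ($Z{\left(r \right)} = - 2 \left(\frac{6}{r} + \frac{r}{r}\right) = - 2 \left(\frac{6}{r} + 1\right) = - 2 \left(1 + \frac{6}{r}\right) = -2 - \frac{12}{r}$)
$H{\left(N,Q \right)} = 44 - 22 Q - \frac{33}{2 N}$ ($H{\left(N,Q \right)} = \left(\left(-2 - \frac{12}{\left(-4\right) N 4}\right) + Q\right) \left(61 - 83\right) = \left(\left(-2 - \frac{12}{\left(-16\right) N}\right) + Q\right) \left(-22\right) = \left(\left(-2 - 12 \left(- \frac{1}{16 N}\right)\right) + Q\right) \left(-22\right) = \left(\left(-2 + \frac{3}{4 N}\right) + Q\right) \left(-22\right) = \left(-2 + Q + \frac{3}{4 N}\right) \left(-22\right) = 44 - 22 Q - \frac{33}{2 N}$)
$t + H{\left(-56,89 \right)} = 45557 - \left(1914 - \frac{33}{112}\right) = 45557 - \frac{214335}{112} = \frac{4888049}{112}$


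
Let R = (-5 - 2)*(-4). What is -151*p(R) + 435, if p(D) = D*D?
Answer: -117949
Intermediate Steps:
R = 28 (R = -7*(-4) = 28)
p(D) = D²
-151*p(R) + 435 = -151*28² + 435 = -151*784 + 435 = -118384 + 435 = -117949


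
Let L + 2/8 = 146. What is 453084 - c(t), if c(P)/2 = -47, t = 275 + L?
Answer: 453178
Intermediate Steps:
L = 583/4 (L = -¼ + 146 = 583/4 ≈ 145.75)
t = 1683/4 (t = 275 + 583/4 = 1683/4 ≈ 420.75)
c(P) = -94 (c(P) = 2*(-47) = -94)
453084 - c(t) = 453084 - 1*(-94) = 453084 + 94 = 453178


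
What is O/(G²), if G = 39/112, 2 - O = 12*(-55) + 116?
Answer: 175616/39 ≈ 4503.0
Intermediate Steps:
O = 546 (O = 2 - (12*(-55) + 116) = 2 - (-660 + 116) = 2 - 1*(-544) = 2 + 544 = 546)
G = 39/112 (G = 39*(1/112) = 39/112 ≈ 0.34821)
O/(G²) = 546/((39/112)²) = 546/(1521/12544) = 546*(12544/1521) = 175616/39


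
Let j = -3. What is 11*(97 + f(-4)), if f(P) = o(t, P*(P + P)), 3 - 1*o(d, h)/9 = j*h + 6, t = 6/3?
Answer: 10274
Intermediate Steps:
t = 2 (t = 6*(⅓) = 2)
o(d, h) = -27 + 27*h (o(d, h) = 27 - 9*(-3*h + 6) = 27 - 9*(6 - 3*h) = 27 + (-54 + 27*h) = -27 + 27*h)
f(P) = -27 + 54*P² (f(P) = -27 + 27*(P*(P + P)) = -27 + 27*(P*(2*P)) = -27 + 27*(2*P²) = -27 + 54*P²)
11*(97 + f(-4)) = 11*(97 + (-27 + 54*(-4)²)) = 11*(97 + (-27 + 54*16)) = 11*(97 + (-27 + 864)) = 11*(97 + 837) = 11*934 = 10274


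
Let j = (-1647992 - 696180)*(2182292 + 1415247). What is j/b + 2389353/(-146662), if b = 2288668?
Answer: -309210702049673125/83915156554 ≈ -3.6848e+6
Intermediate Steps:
j = -8433250192708 (j = -2344172*3597539 = -8433250192708)
j/b + 2389353/(-146662) = -8433250192708/2288668 + 2389353/(-146662) = -8433250192708*1/2288668 + 2389353*(-1/146662) = -2108312548177/572167 - 2389353/146662 = -309210702049673125/83915156554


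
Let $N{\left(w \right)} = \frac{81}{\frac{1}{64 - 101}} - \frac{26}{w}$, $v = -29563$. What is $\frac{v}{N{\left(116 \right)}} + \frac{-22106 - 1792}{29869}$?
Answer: $\frac{6722942272}{741771013} \approx 9.0634$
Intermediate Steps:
$N{\left(w \right)} = -2997 - \frac{26}{w}$ ($N{\left(w \right)} = \frac{81}{\frac{1}{-37}} - \frac{26}{w} = \frac{81}{- \frac{1}{37}} - \frac{26}{w} = 81 \left(-37\right) - \frac{26}{w} = -2997 - \frac{26}{w}$)
$\frac{v}{N{\left(116 \right)}} + \frac{-22106 - 1792}{29869} = - \frac{29563}{-2997 - \frac{26}{116}} + \frac{-22106 - 1792}{29869} = - \frac{29563}{-2997 - \frac{13}{58}} + \left(-22106 - 1792\right) \frac{1}{29869} = - \frac{29563}{-2997 - \frac{13}{58}} - \frac{3414}{4267} = - \frac{29563}{- \frac{173839}{58}} - \frac{3414}{4267} = \left(-29563\right) \left(- \frac{58}{173839}\right) - \frac{3414}{4267} = \frac{1714654}{173839} - \frac{3414}{4267} = \frac{6722942272}{741771013}$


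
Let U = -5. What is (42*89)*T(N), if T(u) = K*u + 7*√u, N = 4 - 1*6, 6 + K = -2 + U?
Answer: 97188 + 26166*I*√2 ≈ 97188.0 + 37004.0*I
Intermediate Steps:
K = -13 (K = -6 + (-2 - 5) = -6 - 7 = -13)
N = -2 (N = 4 - 6 = -2)
T(u) = -13*u + 7*√u
(42*89)*T(N) = (42*89)*(-13*(-2) + 7*√(-2)) = 3738*(26 + 7*(I*√2)) = 3738*(26 + 7*I*√2) = 97188 + 26166*I*√2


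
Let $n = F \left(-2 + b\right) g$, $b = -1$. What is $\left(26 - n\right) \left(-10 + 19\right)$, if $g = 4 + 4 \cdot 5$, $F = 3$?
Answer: $2178$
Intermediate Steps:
$g = 24$ ($g = 4 + 20 = 24$)
$n = -216$ ($n = 3 \left(-2 - 1\right) 24 = 3 \left(-3\right) 24 = \left(-9\right) 24 = -216$)
$\left(26 - n\right) \left(-10 + 19\right) = \left(26 - -216\right) \left(-10 + 19\right) = \left(26 + 216\right) 9 = 242 \cdot 9 = 2178$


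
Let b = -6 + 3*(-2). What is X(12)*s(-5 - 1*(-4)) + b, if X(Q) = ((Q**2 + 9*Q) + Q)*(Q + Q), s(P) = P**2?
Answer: 6324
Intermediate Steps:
b = -12 (b = -6 - 6 = -12)
X(Q) = 2*Q*(Q**2 + 10*Q) (X(Q) = (Q**2 + 10*Q)*(2*Q) = 2*Q*(Q**2 + 10*Q))
X(12)*s(-5 - 1*(-4)) + b = (2*12**2*(10 + 12))*(-5 - 1*(-4))**2 - 12 = (2*144*22)*(-5 + 4)**2 - 12 = 6336*(-1)**2 - 12 = 6336*1 - 12 = 6336 - 12 = 6324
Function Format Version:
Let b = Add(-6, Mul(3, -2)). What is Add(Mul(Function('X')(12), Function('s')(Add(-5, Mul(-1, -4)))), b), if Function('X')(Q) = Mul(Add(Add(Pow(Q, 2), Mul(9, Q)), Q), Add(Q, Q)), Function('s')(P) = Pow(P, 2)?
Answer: 6324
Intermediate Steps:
b = -12 (b = Add(-6, -6) = -12)
Function('X')(Q) = Mul(2, Q, Add(Pow(Q, 2), Mul(10, Q))) (Function('X')(Q) = Mul(Add(Pow(Q, 2), Mul(10, Q)), Mul(2, Q)) = Mul(2, Q, Add(Pow(Q, 2), Mul(10, Q))))
Add(Mul(Function('X')(12), Function('s')(Add(-5, Mul(-1, -4)))), b) = Add(Mul(Mul(2, Pow(12, 2), Add(10, 12)), Pow(Add(-5, Mul(-1, -4)), 2)), -12) = Add(Mul(Mul(2, 144, 22), Pow(Add(-5, 4), 2)), -12) = Add(Mul(6336, Pow(-1, 2)), -12) = Add(Mul(6336, 1), -12) = Add(6336, -12) = 6324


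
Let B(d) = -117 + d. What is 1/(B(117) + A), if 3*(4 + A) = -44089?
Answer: -3/44101 ≈ -6.8026e-5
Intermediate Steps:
A = -44101/3 (A = -4 + (⅓)*(-44089) = -4 - 44089/3 = -44101/3 ≈ -14700.)
1/(B(117) + A) = 1/((-117 + 117) - 44101/3) = 1/(0 - 44101/3) = 1/(-44101/3) = -3/44101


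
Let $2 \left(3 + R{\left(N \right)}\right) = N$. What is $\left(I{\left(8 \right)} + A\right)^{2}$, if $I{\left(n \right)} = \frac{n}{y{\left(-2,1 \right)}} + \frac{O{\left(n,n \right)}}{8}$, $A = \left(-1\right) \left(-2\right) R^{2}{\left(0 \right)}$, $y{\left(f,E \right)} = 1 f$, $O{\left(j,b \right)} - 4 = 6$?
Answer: $\frac{3721}{16} \approx 232.56$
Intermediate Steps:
$R{\left(N \right)} = -3 + \frac{N}{2}$
$O{\left(j,b \right)} = 10$ ($O{\left(j,b \right)} = 4 + 6 = 10$)
$y{\left(f,E \right)} = f$
$A = 18$ ($A = \left(-1\right) \left(-2\right) \left(-3 + \frac{1}{2} \cdot 0\right)^{2} = 2 \left(-3 + 0\right)^{2} = 2 \left(-3\right)^{2} = 2 \cdot 9 = 18$)
$I{\left(n \right)} = \frac{5}{4} - \frac{n}{2}$ ($I{\left(n \right)} = \frac{n}{-2} + \frac{10}{8} = n \left(- \frac{1}{2}\right) + 10 \cdot \frac{1}{8} = - \frac{n}{2} + \frac{5}{4} = \frac{5}{4} - \frac{n}{2}$)
$\left(I{\left(8 \right)} + A\right)^{2} = \left(\left(\frac{5}{4} - 4\right) + 18\right)^{2} = \left(- \frac{11}{4} + 18\right)^{2} = \left(\frac{61}{4}\right)^{2} = \frac{3721}{16}$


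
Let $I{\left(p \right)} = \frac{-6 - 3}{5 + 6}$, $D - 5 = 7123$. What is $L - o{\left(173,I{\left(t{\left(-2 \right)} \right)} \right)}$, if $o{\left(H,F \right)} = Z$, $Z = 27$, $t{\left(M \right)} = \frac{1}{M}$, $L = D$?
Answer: $7101$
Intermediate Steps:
$D = 7128$ ($D = 5 + 7123 = 7128$)
$L = 7128$
$I{\left(p \right)} = - \frac{9}{11}$
$o{\left(H,F \right)} = 27$
$L - o{\left(173,I{\left(t{\left(-2 \right)} \right)} \right)} = 7128 - 27 = 7101$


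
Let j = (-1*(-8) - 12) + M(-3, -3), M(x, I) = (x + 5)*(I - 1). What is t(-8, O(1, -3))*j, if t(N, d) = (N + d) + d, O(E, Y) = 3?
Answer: 24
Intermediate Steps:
t(N, d) = N + 2*d
M(x, I) = (-1 + I)*(5 + x) (M(x, I) = (5 + x)*(-1 + I) = (-1 + I)*(5 + x))
j = -12 (j = (-1*(-8) - 12) + (-5 - 1*(-3) + 5*(-3) - 3*(-3)) = (8 - 12) + (-5 + 3 - 15 + 9) = -4 - 8 = -12)
t(-8, O(1, -3))*j = (-8 + 2*3)*(-12) = (-8 + 6)*(-12) = -2*(-12) = 24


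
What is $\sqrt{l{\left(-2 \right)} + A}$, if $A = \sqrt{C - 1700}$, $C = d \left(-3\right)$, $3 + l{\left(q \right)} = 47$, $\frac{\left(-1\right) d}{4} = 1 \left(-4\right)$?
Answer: $\sqrt{44 + 2 i \sqrt{437}} \approx 7.2352 + 2.8893 i$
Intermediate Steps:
$d = 16$ ($d = - 4 \cdot 1 \left(-4\right) = \left(-4\right) \left(-4\right) = 16$)
$l{\left(q \right)} = 44$ ($l{\left(q \right)} = -3 + 47 = 44$)
$C = -48$ ($C = 16 \left(-3\right) = -48$)
$A = 2 i \sqrt{437}$ ($A = \sqrt{-48 - 1700} = \sqrt{-1748} = 2 i \sqrt{437} \approx 41.809 i$)
$\sqrt{l{\left(-2 \right)} + A} = \sqrt{44 + 2 i \sqrt{437}}$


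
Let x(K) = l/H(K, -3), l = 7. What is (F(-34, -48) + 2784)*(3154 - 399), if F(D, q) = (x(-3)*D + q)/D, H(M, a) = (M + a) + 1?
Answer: 130389191/17 ≈ 7.6700e+6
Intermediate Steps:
H(M, a) = 1 + M + a
x(K) = 7/(-2 + K) (x(K) = 7/(1 + K - 3) = 7/(-2 + K))
F(D, q) = (q - 7*D/5)/D (F(D, q) = ((7/(-2 - 3))*D + q)/D = ((7/(-5))*D + q)/D = ((7*(-1/5))*D + q)/D = (-7*D/5 + q)/D = (q - 7*D/5)/D)
(F(-34, -48) + 2784)*(3154 - 399) = ((-7/5 - 48/(-34)) + 2784)*(3154 - 399) = ((-7/5 - 48*(-1/34)) + 2784)*2755 = ((-7/5 + 24/17) + 2784)*2755 = (1/85 + 2784)*2755 = (236641/85)*2755 = 130389191/17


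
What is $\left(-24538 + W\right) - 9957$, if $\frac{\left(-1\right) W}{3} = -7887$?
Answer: $-10834$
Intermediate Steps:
$W = 23661$ ($W = \left(-3\right) \left(-7887\right) = 23661$)
$\left(-24538 + W\right) - 9957 = \left(-24538 + 23661\right) - 9957 = -877 - 9957 = -10834$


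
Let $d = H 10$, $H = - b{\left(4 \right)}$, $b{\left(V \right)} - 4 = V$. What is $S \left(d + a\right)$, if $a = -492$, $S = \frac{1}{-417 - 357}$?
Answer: $\frac{286}{387} \approx 0.73902$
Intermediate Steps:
$b{\left(V \right)} = 4 + V$
$S = - \frac{1}{774}$ ($S = \frac{1}{-774} = - \frac{1}{774} \approx -0.001292$)
$H = -8$ ($H = - (4 + 4) = \left(-1\right) 8 = -8$)
$d = -80$ ($d = \left(-8\right) 10 = -80$)
$S \left(d + a\right) = - \frac{-80 - 492}{774} = \left(- \frac{1}{774}\right) \left(-572\right) = \frac{286}{387}$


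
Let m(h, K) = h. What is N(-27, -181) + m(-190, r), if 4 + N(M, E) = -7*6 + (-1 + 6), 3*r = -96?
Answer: -231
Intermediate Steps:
r = -32 (r = (⅓)*(-96) = -32)
N(M, E) = -41 (N(M, E) = -4 + (-7*6 + (-1 + 6)) = -4 + (-42 + 5) = -4 - 37 = -41)
N(-27, -181) + m(-190, r) = -41 - 190 = -231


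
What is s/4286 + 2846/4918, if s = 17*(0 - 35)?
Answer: 4635873/10539274 ≈ 0.43987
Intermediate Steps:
s = -595 (s = 17*(-35) = -595)
s/4286 + 2846/4918 = -595/4286 + 2846/4918 = -595*1/4286 + 2846*(1/4918) = -595/4286 + 1423/2459 = 4635873/10539274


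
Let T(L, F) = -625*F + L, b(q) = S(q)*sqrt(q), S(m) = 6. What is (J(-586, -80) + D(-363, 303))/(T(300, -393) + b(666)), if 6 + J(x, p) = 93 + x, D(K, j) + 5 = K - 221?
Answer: -29729600/6719897961 + 2176*sqrt(74)/6719897961 ≈ -0.0044213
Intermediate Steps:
D(K, j) = -226 + K (D(K, j) = -5 + (K - 221) = -5 + (-221 + K) = -226 + K)
J(x, p) = 87 + x (J(x, p) = -6 + (93 + x) = 87 + x)
b(q) = 6*sqrt(q)
T(L, F) = L - 625*F
(J(-586, -80) + D(-363, 303))/(T(300, -393) + b(666)) = ((87 - 586) + (-226 - 363))/((300 - 625*(-393)) + 6*sqrt(666)) = (-499 - 589)/((300 + 245625) + 6*(3*sqrt(74))) = -1088/(245925 + 18*sqrt(74))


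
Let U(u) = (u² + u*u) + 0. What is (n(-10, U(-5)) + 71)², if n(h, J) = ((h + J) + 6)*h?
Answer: 151321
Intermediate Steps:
U(u) = 2*u² (U(u) = (u² + u²) + 0 = 2*u² + 0 = 2*u²)
n(h, J) = h*(6 + J + h) (n(h, J) = ((J + h) + 6)*h = (6 + J + h)*h = h*(6 + J + h))
(n(-10, U(-5)) + 71)² = (-10*(6 + 2*(-5)² - 10) + 71)² = (-10*(6 + 2*25 - 10) + 71)² = (-10*(6 + 50 - 10) + 71)² = (-10*46 + 71)² = (-460 + 71)² = (-389)² = 151321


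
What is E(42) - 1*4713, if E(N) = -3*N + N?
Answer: -4797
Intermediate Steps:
E(N) = -2*N
E(42) - 1*4713 = -2*42 - 1*4713 = -84 - 4713 = -4797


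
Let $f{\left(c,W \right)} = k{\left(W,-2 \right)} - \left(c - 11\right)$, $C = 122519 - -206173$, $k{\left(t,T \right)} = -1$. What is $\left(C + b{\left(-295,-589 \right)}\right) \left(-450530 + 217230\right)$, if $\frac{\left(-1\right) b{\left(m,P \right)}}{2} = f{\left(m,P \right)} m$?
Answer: $-118666178600$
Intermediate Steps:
$C = 328692$ ($C = 122519 + 206173 = 328692$)
$f{\left(c,W \right)} = 10 - c$ ($f{\left(c,W \right)} = -1 - \left(c - 11\right) = -1 - \left(-11 + c\right) = 10 - c$)
$b{\left(m,P \right)} = - 2 m \left(10 - m\right)$ ($b{\left(m,P \right)} = - 2 \left(10 - m\right) m = - 2 m \left(10 - m\right)$)
$\left(C + b{\left(-295,-589 \right)}\right) \left(-450530 + 217230\right) = \left(328692 + 2 \left(-295\right) \left(-10 - 295\right)\right) \left(-450530 + 217230\right) = \left(328692 + 2 \left(-295\right) \left(-305\right)\right) \left(-233300\right) = \left(328692 + 179950\right) \left(-233300\right) = 508642 \left(-233300\right) = -118666178600$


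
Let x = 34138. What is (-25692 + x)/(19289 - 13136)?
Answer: 8446/6153 ≈ 1.3727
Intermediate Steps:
(-25692 + x)/(19289 - 13136) = (-25692 + 34138)/(19289 - 13136) = 8446/6153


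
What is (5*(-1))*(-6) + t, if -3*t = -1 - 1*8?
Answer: 33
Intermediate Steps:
t = 3 (t = -(-1 - 1*8)/3 = -(-1 - 8)/3 = -⅓*(-9) = 3)
(5*(-1))*(-6) + t = (5*(-1))*(-6) + 3 = -5*(-6) + 3 = 30 + 3 = 33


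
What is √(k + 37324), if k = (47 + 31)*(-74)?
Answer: 8*√493 ≈ 177.63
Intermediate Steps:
k = -5772 (k = 78*(-74) = -5772)
√(k + 37324) = √(-5772 + 37324) = √31552 = 8*√493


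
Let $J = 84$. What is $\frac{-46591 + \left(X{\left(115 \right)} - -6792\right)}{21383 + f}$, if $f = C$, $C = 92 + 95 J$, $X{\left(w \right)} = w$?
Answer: $- \frac{39684}{29455} \approx -1.3473$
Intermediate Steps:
$C = 8072$ ($C = 92 + 95 \cdot 84 = 92 + 7980 = 8072$)
$f = 8072$
$\frac{-46591 + \left(X{\left(115 \right)} - -6792\right)}{21383 + f} = \frac{-46591 + \left(115 - -6792\right)}{21383 + 8072} = \frac{-46591 + \left(115 + 6792\right)}{29455} = \left(-46591 + 6907\right) \frac{1}{29455} = \left(-39684\right) \frac{1}{29455} = - \frac{39684}{29455}$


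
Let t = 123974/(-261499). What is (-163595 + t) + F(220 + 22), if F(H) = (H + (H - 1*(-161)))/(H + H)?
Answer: -20705376926581/126565516 ≈ -1.6359e+5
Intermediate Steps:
t = -123974/261499 (t = 123974*(-1/261499) = -123974/261499 ≈ -0.47409)
F(H) = (161 + 2*H)/(2*H) (F(H) = (H + (H + 161))/((2*H)) = (H + (161 + H))*(1/(2*H)) = (161 + 2*H)*(1/(2*H)) = (161 + 2*H)/(2*H))
(-163595 + t) + F(220 + 22) = (-163595 - 123974/261499) + (161/2 + (220 + 22))/(220 + 22) = -42780052879/261499 + (161/2 + 242)/242 = -42780052879/261499 + (1/242)*(645/2) = -42780052879/261499 + 645/484 = -20705376926581/126565516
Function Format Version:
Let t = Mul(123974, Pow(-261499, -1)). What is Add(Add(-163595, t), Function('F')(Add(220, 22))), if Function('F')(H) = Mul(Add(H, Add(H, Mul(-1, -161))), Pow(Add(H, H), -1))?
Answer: Rational(-20705376926581, 126565516) ≈ -1.6359e+5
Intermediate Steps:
t = Rational(-123974, 261499) (t = Mul(123974, Rational(-1, 261499)) = Rational(-123974, 261499) ≈ -0.47409)
Function('F')(H) = Mul(Rational(1, 2), Pow(H, -1), Add(161, Mul(2, H))) (Function('F')(H) = Mul(Add(H, Add(H, 161)), Pow(Mul(2, H), -1)) = Mul(Add(H, Add(161, H)), Mul(Rational(1, 2), Pow(H, -1))) = Mul(Add(161, Mul(2, H)), Mul(Rational(1, 2), Pow(H, -1))) = Mul(Rational(1, 2), Pow(H, -1), Add(161, Mul(2, H))))
Add(Add(-163595, t), Function('F')(Add(220, 22))) = Add(Add(-163595, Rational(-123974, 261499)), Mul(Pow(Add(220, 22), -1), Add(Rational(161, 2), Add(220, 22)))) = Add(Rational(-42780052879, 261499), Mul(Pow(242, -1), Add(Rational(161, 2), 242))) = Add(Rational(-42780052879, 261499), Mul(Rational(1, 242), Rational(645, 2))) = Add(Rational(-42780052879, 261499), Rational(645, 484)) = Rational(-20705376926581, 126565516)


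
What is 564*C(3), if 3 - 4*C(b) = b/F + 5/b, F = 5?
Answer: 517/5 ≈ 103.40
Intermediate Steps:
C(b) = 3/4 - 5/(4*b) - b/20 (C(b) = 3/4 - (b/5 + 5/b)/4 = 3/4 - (5/b + b/5)/4 = 3/4 + (-5/(4*b) - b/20) = 3/4 - 5/(4*b) - b/20)
564*C(3) = 564*((1/20)*(-25 + 3*(15 - 1*3))/3) = 564*((1/20)*(1/3)*(-25 + 3*(15 - 3))) = 564*((1/20)*(1/3)*(-25 + 3*12)) = 564*((1/20)*(1/3)*(-25 + 36)) = 564*((1/20)*(1/3)*11) = 564*(11/60) = 517/5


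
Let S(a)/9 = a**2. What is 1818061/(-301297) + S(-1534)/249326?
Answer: 2963849856551/37560587911 ≈ 78.908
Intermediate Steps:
S(a) = 9*a**2
1818061/(-301297) + S(-1534)/249326 = 1818061/(-301297) + (9*(-1534)**2)/249326 = 1818061*(-1/301297) + (9*2353156)*(1/249326) = -1818061/301297 + 21178404*(1/249326) = -1818061/301297 + 10589202/124663 = 2963849856551/37560587911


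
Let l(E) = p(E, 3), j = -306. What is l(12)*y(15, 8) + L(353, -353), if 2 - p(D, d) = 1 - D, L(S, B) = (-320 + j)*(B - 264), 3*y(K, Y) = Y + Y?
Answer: 1158934/3 ≈ 3.8631e+5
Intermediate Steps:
y(K, Y) = 2*Y/3 (y(K, Y) = (Y + Y)/3 = (2*Y)/3 = 2*Y/3)
L(S, B) = 165264 - 626*B (L(S, B) = (-320 - 306)*(B - 264) = -626*(-264 + B) = 165264 - 626*B)
p(D, d) = 1 + D (p(D, d) = 2 - (1 - D) = 2 + (-1 + D) = 1 + D)
l(E) = 1 + E
l(12)*y(15, 8) + L(353, -353) = (1 + 12)*((2/3)*8) + (165264 - 626*(-353)) = 13*(16/3) + (165264 + 220978) = 208/3 + 386242 = 1158934/3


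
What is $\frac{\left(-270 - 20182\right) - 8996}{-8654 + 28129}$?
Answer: $- \frac{29448}{19475} \approx -1.5121$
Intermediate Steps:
$\frac{\left(-270 - 20182\right) - 8996}{-8654 + 28129} = \frac{-20452 - 8996}{19475} = \left(-29448\right) \frac{1}{19475} = - \frac{29448}{19475}$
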